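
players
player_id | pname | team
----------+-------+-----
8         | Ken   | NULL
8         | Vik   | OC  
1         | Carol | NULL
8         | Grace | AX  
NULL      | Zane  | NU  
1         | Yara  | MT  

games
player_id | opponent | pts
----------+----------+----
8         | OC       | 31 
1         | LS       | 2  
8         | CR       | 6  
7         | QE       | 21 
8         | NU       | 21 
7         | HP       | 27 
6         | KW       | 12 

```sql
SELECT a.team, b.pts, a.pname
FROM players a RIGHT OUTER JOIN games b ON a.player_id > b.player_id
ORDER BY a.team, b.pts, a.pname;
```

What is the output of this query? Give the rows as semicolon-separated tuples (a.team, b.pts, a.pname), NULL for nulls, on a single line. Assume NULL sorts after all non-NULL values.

(AX, 2, Grace); (AX, 12, Grace); (AX, 21, Grace); (AX, 27, Grace); (OC, 2, Vik); (OC, 12, Vik); (OC, 21, Vik); (OC, 27, Vik); (NULL, 2, Ken); (NULL, 6, NULL); (NULL, 12, Ken); (NULL, 21, Ken); (NULL, 21, NULL); (NULL, 27, Ken); (NULL, 31, NULL)

RIGHT JOIN keeps every row from `games`; unmatched rows get NULL for `players`'s columns.
Matching on a.player_id > b.player_id. A NULL in a compared column never satisfies the condition.
- player_id=8: 4 matching b row(s), so 4 row(s) emitted.
- player_id=8: 4 matching b row(s), so 4 row(s) emitted.
- player_id=1: no matching b row.
- player_id=8: 4 matching b row(s), so 4 row(s) emitted.
- player_id=NULL: no matching b row.
- player_id=1: no matching b row.
- 3 row(s) from b found no a partner → padded with NULL.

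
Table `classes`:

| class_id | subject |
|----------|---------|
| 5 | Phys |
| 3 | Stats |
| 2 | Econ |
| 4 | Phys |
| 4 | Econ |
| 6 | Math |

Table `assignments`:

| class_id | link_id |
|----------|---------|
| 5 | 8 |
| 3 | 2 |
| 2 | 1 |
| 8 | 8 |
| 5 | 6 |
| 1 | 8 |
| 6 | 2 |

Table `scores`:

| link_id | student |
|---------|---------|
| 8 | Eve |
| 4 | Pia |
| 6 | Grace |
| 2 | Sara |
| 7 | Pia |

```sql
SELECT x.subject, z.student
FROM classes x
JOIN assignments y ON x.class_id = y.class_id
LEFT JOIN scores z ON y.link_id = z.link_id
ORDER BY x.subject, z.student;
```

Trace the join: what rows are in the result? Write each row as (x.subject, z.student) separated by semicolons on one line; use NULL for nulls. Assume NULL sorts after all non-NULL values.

(Econ, NULL); (Math, Sara); (Phys, Eve); (Phys, Grace); (Stats, Sara)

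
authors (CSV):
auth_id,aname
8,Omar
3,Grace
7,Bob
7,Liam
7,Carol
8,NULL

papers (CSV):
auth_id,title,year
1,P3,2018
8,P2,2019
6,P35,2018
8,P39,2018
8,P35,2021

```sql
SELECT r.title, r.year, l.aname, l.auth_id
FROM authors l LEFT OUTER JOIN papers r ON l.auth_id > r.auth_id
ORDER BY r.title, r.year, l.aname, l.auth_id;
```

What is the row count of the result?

LEFT JOIN keeps every row from `authors`; unmatched rows get NULL for `papers`'s columns.
Matching on l.auth_id > r.auth_id.
Matched pairs: 11; unmatched l rows kept: 0.
Total: 11 rows.

11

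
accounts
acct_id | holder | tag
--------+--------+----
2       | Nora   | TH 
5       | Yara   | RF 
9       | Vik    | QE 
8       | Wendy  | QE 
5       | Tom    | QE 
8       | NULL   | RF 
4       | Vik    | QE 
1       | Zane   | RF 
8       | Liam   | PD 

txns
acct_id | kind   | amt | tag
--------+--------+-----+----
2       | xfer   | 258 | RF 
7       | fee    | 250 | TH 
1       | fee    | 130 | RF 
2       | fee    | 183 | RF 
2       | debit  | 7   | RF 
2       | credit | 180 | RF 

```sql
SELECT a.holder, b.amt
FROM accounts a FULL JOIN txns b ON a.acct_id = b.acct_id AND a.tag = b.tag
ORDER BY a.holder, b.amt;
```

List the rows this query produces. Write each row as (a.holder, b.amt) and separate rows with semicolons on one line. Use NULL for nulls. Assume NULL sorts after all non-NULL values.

(Liam, NULL); (Nora, NULL); (Tom, NULL); (Vik, NULL); (Vik, NULL); (Wendy, NULL); (Yara, NULL); (Zane, 130); (NULL, 7); (NULL, 180); (NULL, 183); (NULL, 250); (NULL, 258); (NULL, NULL)

FULL OUTER JOIN keeps every row from both sides; unmatched rows get NULL for the other side's columns.
Matching on a.acct_id = b.acct_id AND a.tag = b.tag.
- a[0] acct_id=2, tag=TH → no match; kept with NULLs on the b side.
- a[1] acct_id=5, tag=RF → no match; kept with NULLs on the b side.
- a[2] acct_id=9, tag=QE → no match; kept with NULLs on the b side.
- a[3] acct_id=8, tag=QE → no match; kept with NULLs on the b side.
- a[4] acct_id=5, tag=QE → no match; kept with NULLs on the b side.
- a[5] acct_id=8, tag=RF → no match; kept with NULLs on the b side.
- a[6] acct_id=4, tag=QE → no match; kept with NULLs on the b side.
- a[7] acct_id=1, tag=RF → 1 match(es) in b → 1 row(s).
- a[8] acct_id=8, tag=PD → no match; kept with NULLs on the b side.
- plus 5 unmatched b row(s), each kept with NULL a columns.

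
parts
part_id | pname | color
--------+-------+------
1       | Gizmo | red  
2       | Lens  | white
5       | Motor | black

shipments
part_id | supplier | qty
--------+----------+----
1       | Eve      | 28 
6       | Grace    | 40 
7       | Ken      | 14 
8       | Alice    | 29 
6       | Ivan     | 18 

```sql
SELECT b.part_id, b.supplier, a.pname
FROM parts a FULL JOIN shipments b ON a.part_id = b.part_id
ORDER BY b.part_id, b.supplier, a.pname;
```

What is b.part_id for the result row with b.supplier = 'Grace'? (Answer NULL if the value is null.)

6

FULL OUTER JOIN keeps every row from both sides; unmatched rows get NULL for the other side's columns.
Matching on a.part_id = b.part_id.
- a row (part_id=1): matches 1 b row(s) → 1 output row(s).
- a row (part_id=2): no match → kept, b columns NULL.
- a row (part_id=5): no match → kept, b columns NULL.
- 4 b row(s) had no a match → kept, a columns NULL.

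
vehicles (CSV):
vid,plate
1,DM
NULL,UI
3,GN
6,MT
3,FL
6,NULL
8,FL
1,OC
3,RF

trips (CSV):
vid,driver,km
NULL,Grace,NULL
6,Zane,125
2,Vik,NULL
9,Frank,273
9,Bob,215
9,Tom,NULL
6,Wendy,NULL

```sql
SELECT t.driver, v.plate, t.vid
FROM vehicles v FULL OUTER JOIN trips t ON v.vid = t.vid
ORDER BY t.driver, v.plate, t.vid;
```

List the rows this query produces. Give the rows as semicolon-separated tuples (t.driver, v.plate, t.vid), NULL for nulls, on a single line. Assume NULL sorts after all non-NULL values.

(Bob, NULL, 9); (Frank, NULL, 9); (Grace, NULL, NULL); (Tom, NULL, 9); (Vik, NULL, 2); (Wendy, MT, 6); (Wendy, NULL, 6); (Zane, MT, 6); (Zane, NULL, 6); (NULL, DM, NULL); (NULL, FL, NULL); (NULL, FL, NULL); (NULL, GN, NULL); (NULL, OC, NULL); (NULL, RF, NULL); (NULL, UI, NULL)

FULL OUTER JOIN keeps every row from both sides; unmatched rows get NULL for the other side's columns.
Matching on v.vid = t.vid. A NULL in a compared column never satisfies the condition.
Matched pairs: 4; unmatched v rows kept: 7; unmatched t rows kept: 5.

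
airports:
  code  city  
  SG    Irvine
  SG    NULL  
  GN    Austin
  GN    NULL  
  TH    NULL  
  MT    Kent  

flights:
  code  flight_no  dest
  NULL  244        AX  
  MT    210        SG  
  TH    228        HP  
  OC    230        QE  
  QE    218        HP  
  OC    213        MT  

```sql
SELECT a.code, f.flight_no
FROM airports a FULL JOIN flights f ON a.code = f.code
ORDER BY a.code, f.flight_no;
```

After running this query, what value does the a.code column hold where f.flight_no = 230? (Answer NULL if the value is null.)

FULL OUTER JOIN keeps every row from both sides; unmatched rows get NULL for the other side's columns.
Matching on a.code = f.code. A NULL in a compared column never satisfies the condition.
- a row (code=SG): no match → kept, f columns NULL.
- a row (code=SG): no match → kept, f columns NULL.
- a row (code=GN): no match → kept, f columns NULL.
- a row (code=GN): no match → kept, f columns NULL.
- a row (code=TH): matches 1 f row(s) → 1 output row(s).
- a row (code=MT): matches 1 f row(s) → 1 output row(s).
- 4 row(s) from f found no a partner → padded with NULL.

NULL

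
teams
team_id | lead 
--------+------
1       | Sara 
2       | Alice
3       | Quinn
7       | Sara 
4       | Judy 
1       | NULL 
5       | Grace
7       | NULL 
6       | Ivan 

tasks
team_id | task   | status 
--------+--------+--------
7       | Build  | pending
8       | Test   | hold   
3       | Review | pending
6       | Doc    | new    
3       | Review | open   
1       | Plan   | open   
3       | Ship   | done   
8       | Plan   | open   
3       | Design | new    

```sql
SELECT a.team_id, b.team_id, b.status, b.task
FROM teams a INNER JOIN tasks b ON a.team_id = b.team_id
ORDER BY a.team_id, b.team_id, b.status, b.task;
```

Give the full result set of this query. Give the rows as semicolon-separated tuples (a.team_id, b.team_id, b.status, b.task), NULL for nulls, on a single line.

(1, 1, open, Plan); (1, 1, open, Plan); (3, 3, done, Ship); (3, 3, new, Design); (3, 3, open, Review); (3, 3, pending, Review); (6, 6, new, Doc); (7, 7, pending, Build); (7, 7, pending, Build)

INNER JOIN keeps only pairs where the ON condition holds.
Matching on a.team_id = b.team_id.
- a (team_id=1) pairs with 1 row(s) of b.
- a (team_id=2) has no partner → excluded.
- a (team_id=3) pairs with 4 row(s) of b.
- a (team_id=7) pairs with 1 row(s) of b.
- a (team_id=4) has no partner → excluded.
- a (team_id=1) pairs with 1 row(s) of b.
- a (team_id=5) has no partner → excluded.
- a (team_id=7) pairs with 1 row(s) of b.
- a (team_id=6) pairs with 1 row(s) of b.
After projecting and ordering:
a.team_id | b.team_id | b.status | b.task
1 | 1 | open | Plan
1 | 1 | open | Plan
3 | 3 | done | Ship
3 | 3 | new | Design
3 | 3 | open | Review
3 | 3 | pending | Review
6 | 6 | new | Doc
7 | 7 | pending | Build
7 | 7 | pending | Build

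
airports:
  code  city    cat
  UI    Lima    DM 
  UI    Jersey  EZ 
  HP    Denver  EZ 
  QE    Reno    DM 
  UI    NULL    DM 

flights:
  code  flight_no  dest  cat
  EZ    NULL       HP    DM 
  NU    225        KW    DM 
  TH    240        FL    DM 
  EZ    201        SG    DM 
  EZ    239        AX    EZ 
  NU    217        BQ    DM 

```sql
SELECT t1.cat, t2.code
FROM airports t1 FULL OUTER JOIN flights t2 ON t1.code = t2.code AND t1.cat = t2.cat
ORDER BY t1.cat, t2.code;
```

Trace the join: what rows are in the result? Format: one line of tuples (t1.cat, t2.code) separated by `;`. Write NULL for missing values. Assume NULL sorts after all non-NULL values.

FULL OUTER JOIN keeps every row from both sides; unmatched rows get NULL for the other side's columns.
Matching on t1.code = t2.code AND t1.cat = t2.cat.
Matched pairs: 0; unmatched t1 rows kept: 5; unmatched t2 rows kept: 6.

(DM, NULL); (DM, NULL); (DM, NULL); (EZ, NULL); (EZ, NULL); (NULL, EZ); (NULL, EZ); (NULL, EZ); (NULL, NU); (NULL, NU); (NULL, TH)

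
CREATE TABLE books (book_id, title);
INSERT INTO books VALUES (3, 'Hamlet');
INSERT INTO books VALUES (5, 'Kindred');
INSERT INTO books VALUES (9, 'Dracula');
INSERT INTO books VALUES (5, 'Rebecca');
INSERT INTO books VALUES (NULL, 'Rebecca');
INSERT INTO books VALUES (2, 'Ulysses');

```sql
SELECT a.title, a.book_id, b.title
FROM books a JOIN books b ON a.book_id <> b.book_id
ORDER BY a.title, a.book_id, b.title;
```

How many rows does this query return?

INNER JOIN keeps only pairs where the ON condition holds.
Matching on a.book_id <> b.book_id. A NULL in a compared column never satisfies the condition.
- book_id=3: 4 matching b row(s), so 4 row(s) emitted.
- book_id=5: 3 matching b row(s), so 3 row(s) emitted.
- book_id=9: 4 matching b row(s), so 4 row(s) emitted.
- book_id=5: 3 matching b row(s), so 3 row(s) emitted.
- book_id=NULL: no matching b row, dropped.
- book_id=2: 4 matching b row(s), so 4 row(s) emitted.
Total: 18 rows.

18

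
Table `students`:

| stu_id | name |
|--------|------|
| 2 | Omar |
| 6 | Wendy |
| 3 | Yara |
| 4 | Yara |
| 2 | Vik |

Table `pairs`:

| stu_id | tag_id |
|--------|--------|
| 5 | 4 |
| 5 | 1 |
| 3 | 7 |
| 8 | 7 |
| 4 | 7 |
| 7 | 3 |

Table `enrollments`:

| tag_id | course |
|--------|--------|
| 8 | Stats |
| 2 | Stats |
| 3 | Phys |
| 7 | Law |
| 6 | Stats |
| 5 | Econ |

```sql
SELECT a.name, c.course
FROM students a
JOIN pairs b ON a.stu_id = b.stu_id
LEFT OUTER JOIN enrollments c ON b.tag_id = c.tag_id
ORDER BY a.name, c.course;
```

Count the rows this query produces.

2

Step 1 — a INNER JOIN b on stu_id → 2 row(s).
Then LEFT JOIN `enrollments c` on tag_id: each of those 2 rows is kept; rows whose b.tag_id has no match in c get NULL for c's columns.
Result: 2 row(s).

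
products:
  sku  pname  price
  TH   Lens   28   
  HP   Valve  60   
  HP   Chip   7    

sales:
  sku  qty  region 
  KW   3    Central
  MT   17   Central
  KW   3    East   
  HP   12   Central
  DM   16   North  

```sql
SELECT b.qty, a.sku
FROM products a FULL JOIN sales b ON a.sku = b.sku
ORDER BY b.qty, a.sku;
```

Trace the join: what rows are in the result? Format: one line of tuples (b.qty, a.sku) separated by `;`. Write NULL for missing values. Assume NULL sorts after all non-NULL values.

(3, NULL); (3, NULL); (12, HP); (12, HP); (16, NULL); (17, NULL); (NULL, TH)

FULL OUTER JOIN keeps every row from both sides; unmatched rows get NULL for the other side's columns.
Matching on a.sku = b.sku.
Matched pairs: 2; unmatched a rows kept: 1; unmatched b rows kept: 4.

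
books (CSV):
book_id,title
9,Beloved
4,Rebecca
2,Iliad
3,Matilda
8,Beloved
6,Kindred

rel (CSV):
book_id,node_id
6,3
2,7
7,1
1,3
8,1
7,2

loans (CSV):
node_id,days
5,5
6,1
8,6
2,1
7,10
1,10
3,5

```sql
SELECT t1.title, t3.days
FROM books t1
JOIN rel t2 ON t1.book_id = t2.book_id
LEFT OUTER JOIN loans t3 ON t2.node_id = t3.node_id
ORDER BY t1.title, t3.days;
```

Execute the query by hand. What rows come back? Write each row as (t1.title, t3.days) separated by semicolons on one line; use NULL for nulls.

(Beloved, 10); (Iliad, 10); (Kindred, 5)

Evaluate left to right. First `books t1 INNER JOIN rel t2` on book_id: 3 row(s).
Then LEFT JOIN `loans t3` on node_id: each of those 3 rows is kept; rows whose t2.node_id has no match in t3 get NULL for t3's columns.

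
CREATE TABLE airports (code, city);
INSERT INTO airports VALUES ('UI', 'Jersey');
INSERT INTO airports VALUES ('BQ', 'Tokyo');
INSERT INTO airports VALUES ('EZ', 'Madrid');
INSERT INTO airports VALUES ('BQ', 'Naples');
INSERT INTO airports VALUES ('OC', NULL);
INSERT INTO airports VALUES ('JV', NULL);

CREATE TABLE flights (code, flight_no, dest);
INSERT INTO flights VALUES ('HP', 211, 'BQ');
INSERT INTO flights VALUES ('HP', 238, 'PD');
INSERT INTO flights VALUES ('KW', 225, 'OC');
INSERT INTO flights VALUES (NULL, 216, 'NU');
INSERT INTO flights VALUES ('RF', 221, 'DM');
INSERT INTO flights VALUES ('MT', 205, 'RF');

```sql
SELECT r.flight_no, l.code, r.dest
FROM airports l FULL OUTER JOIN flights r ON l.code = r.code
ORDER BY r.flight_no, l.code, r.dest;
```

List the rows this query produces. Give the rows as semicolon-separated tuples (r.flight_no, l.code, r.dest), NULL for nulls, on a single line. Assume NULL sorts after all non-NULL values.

FULL OUTER JOIN keeps every row from both sides; unmatched rows get NULL for the other side's columns.
Matching on l.code = r.code. A NULL in a compared column never satisfies the condition.
- l (code=UI) has no partner → padded with NULL.
- l (code=BQ) has no partner → padded with NULL.
- l (code=EZ) has no partner → padded with NULL.
- l (code=BQ) has no partner → padded with NULL.
- l (code=OC) has no partner → padded with NULL.
- l (code=JV) has no partner → padded with NULL.
- 6 row(s) from r found no l partner → padded with NULL.

(205, NULL, RF); (211, NULL, BQ); (216, NULL, NU); (221, NULL, DM); (225, NULL, OC); (238, NULL, PD); (NULL, BQ, NULL); (NULL, BQ, NULL); (NULL, EZ, NULL); (NULL, JV, NULL); (NULL, OC, NULL); (NULL, UI, NULL)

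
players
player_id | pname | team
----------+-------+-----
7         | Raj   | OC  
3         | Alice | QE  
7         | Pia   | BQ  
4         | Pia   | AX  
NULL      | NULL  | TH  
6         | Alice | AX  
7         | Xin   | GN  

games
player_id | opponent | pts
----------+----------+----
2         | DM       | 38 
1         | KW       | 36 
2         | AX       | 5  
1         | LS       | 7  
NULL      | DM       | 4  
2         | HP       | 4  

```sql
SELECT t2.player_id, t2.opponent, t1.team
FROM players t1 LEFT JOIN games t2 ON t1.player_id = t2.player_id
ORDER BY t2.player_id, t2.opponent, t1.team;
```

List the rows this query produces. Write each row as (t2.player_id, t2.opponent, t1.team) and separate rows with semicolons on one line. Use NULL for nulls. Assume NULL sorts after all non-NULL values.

LEFT JOIN keeps every row from `players`; unmatched rows get NULL for `games`'s columns.
Matching on t1.player_id = t2.player_id. A NULL in a compared column never satisfies the condition.
- t1 (player_id=7) has no partner → padded with NULL.
- t1 (player_id=3) has no partner → padded with NULL.
- t1 (player_id=7) has no partner → padded with NULL.
- t1 (player_id=4) has no partner → padded with NULL.
- t1 (player_id=NULL) has no partner → padded with NULL.
- t1 (player_id=6) has no partner → padded with NULL.
- t1 (player_id=7) has no partner → padded with NULL.
After projecting and ordering:
t2.player_id | t2.opponent | t1.team
NULL | NULL | AX
NULL | NULL | AX
NULL | NULL | BQ
NULL | NULL | GN
NULL | NULL | OC
NULL | NULL | QE
NULL | NULL | TH

(NULL, NULL, AX); (NULL, NULL, AX); (NULL, NULL, BQ); (NULL, NULL, GN); (NULL, NULL, OC); (NULL, NULL, QE); (NULL, NULL, TH)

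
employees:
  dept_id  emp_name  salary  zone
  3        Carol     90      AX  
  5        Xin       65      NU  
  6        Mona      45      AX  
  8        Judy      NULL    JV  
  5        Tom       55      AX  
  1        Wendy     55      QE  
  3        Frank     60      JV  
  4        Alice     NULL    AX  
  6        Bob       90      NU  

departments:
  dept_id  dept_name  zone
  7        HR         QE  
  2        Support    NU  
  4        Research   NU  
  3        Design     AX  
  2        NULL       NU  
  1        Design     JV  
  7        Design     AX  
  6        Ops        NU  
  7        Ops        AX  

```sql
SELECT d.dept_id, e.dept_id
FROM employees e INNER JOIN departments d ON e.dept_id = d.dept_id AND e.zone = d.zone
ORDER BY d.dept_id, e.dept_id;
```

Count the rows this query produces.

2

INNER JOIN keeps only pairs where the ON condition holds.
Matching on e.dept_id = d.dept_id AND e.zone = d.zone.
- e row (dept_id=3, zone=AX): matches 1 d row(s) → 1 output row(s).
- e row (dept_id=5, zone=NU): no match → dropped.
- e row (dept_id=6, zone=AX): no match → dropped.
- e row (dept_id=8, zone=JV): no match → dropped.
- e row (dept_id=5, zone=AX): no match → dropped.
- e row (dept_id=1, zone=QE): no match → dropped.
- e row (dept_id=3, zone=JV): no match → dropped.
- e row (dept_id=4, zone=AX): no match → dropped.
- e row (dept_id=6, zone=NU): matches 1 d row(s) → 1 output row(s).
Total: 2 rows.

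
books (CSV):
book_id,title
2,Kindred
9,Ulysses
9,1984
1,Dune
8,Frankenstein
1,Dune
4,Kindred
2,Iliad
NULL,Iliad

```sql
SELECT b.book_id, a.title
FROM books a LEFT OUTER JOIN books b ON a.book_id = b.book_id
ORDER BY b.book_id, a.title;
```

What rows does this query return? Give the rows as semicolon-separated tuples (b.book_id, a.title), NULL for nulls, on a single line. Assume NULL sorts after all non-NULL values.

LEFT JOIN keeps every row from `books a`; unmatched rows get NULL for `books b`'s columns.
Matching on a.book_id = b.book_id. A NULL in a compared column never satisfies the condition.
- a[0] book_id=2 → 2 match(es) in b → 2 row(s).
- a[1] book_id=9 → 2 match(es) in b → 2 row(s).
- a[2] book_id=9 → 2 match(es) in b → 2 row(s).
- a[3] book_id=1 → 2 match(es) in b → 2 row(s).
- a[4] book_id=8 → 1 match(es) in b → 1 row(s).
- a[5] book_id=1 → 2 match(es) in b → 2 row(s).
- a[6] book_id=4 → 1 match(es) in b → 1 row(s).
- a[7] book_id=2 → 2 match(es) in b → 2 row(s).
- a[8] book_id=NULL → no match; kept with NULLs on the b side.

(1, Dune); (1, Dune); (1, Dune); (1, Dune); (2, Iliad); (2, Iliad); (2, Kindred); (2, Kindred); (4, Kindred); (8, Frankenstein); (9, 1984); (9, 1984); (9, Ulysses); (9, Ulysses); (NULL, Iliad)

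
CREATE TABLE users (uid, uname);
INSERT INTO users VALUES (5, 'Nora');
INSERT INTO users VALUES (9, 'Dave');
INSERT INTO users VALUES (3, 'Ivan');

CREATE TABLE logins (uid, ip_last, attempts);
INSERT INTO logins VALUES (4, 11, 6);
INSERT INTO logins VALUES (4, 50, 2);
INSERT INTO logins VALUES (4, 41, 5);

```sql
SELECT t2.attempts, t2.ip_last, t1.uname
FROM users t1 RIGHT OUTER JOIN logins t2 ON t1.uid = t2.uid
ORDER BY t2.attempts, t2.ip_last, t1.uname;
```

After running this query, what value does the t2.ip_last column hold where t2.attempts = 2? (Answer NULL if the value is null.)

50

RIGHT JOIN keeps every row from `logins`; unmatched rows get NULL for `users`'s columns.
Matching on t1.uid = t2.uid.
- t1 row (uid=5): no match.
- t1 row (uid=9): no match.
- t1 row (uid=3): no match.
- 3 t2 row(s) had no t1 match → kept, t1 columns NULL.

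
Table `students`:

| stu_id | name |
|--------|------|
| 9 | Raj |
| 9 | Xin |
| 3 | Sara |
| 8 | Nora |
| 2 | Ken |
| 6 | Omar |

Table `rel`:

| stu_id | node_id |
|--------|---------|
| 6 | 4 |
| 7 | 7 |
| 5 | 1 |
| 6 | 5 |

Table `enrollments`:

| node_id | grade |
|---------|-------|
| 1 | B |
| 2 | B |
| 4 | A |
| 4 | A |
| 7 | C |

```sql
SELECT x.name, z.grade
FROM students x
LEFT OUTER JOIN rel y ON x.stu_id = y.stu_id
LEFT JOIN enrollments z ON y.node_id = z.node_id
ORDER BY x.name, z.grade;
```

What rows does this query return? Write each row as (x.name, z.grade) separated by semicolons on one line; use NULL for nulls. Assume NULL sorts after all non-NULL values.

(Ken, NULL); (Nora, NULL); (Omar, A); (Omar, A); (Omar, NULL); (Raj, NULL); (Sara, NULL); (Xin, NULL)

Evaluate left to right. First `students x LEFT JOIN rel y` on stu_id: 7 row(s).
Then LEFT JOIN `enrollments z` on node_id: each of those 7 rows is kept; rows whose y.node_id has no match in z get NULL for z's columns.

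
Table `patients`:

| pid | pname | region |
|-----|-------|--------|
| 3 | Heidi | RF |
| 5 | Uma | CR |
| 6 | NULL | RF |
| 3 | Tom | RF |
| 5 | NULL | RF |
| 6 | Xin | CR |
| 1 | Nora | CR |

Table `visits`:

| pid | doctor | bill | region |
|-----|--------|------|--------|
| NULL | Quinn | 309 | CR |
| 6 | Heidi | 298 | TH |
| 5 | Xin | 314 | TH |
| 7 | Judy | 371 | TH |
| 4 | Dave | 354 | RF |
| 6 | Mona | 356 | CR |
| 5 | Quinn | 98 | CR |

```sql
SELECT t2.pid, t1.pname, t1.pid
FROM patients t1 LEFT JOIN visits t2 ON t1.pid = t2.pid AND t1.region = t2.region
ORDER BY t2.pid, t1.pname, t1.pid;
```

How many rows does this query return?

LEFT JOIN keeps every row from `patients`; unmatched rows get NULL for `visits`'s columns.
Matching on t1.pid = t2.pid AND t1.region = t2.region. A NULL in a compared column never satisfies the condition.
Matched pairs: 2; unmatched t1 rows kept: 5.
Total: 2 matched + 5 padded = 7 rows.

7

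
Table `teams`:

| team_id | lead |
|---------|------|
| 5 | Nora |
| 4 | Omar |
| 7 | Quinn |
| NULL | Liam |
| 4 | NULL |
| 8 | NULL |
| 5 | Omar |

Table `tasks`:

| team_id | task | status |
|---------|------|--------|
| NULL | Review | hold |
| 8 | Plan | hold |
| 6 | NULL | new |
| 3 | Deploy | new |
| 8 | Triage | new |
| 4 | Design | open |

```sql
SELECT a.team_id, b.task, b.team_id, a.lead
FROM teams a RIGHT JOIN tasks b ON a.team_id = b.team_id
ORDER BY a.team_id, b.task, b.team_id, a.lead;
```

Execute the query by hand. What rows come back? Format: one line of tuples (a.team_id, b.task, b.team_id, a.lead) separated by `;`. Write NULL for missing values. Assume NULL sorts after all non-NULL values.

(4, Design, 4, Omar); (4, Design, 4, NULL); (8, Plan, 8, NULL); (8, Triage, 8, NULL); (NULL, Deploy, 3, NULL); (NULL, Review, NULL, NULL); (NULL, NULL, 6, NULL)

RIGHT JOIN keeps every row from `tasks`; unmatched rows get NULL for `teams`'s columns.
Matching on a.team_id = b.team_id. A NULL in a compared column never satisfies the condition.
- a[0] team_id=5 → no match.
- a[1] team_id=4 → 1 match(es) in b → 1 row(s).
- a[2] team_id=7 → no match.
- a[3] team_id=NULL → no match.
- a[4] team_id=4 → 1 match(es) in b → 1 row(s).
- a[5] team_id=8 → 2 match(es) in b → 2 row(s).
- a[6] team_id=5 → no match.
- 3 b row(s) had no a match → kept, a columns NULL.
After projecting and ordering:
a.team_id | b.task | b.team_id | a.lead
4 | Design | 4 | Omar
4 | Design | 4 | NULL
8 | Plan | 8 | NULL
8 | Triage | 8 | NULL
NULL | Deploy | 3 | NULL
NULL | Review | NULL | NULL
NULL | NULL | 6 | NULL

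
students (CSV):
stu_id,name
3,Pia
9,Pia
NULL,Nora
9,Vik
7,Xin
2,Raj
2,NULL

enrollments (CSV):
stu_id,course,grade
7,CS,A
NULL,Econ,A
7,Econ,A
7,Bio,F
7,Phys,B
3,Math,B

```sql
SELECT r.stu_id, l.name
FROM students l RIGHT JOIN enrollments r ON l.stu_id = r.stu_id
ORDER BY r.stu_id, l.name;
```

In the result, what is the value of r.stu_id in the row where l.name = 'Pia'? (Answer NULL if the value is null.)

RIGHT JOIN keeps every row from `enrollments`; unmatched rows get NULL for `students`'s columns.
Matching on l.stu_id = r.stu_id. A NULL in a compared column never satisfies the condition.
- l[0] stu_id=3 → 1 match(es) in r → 1 row(s).
- l[1] stu_id=9 → no match.
- l[2] stu_id=NULL → no match.
- l[3] stu_id=9 → no match.
- l[4] stu_id=7 → 4 match(es) in r → 4 row(s).
- l[5] stu_id=2 → no match.
- l[6] stu_id=2 → no match.
- 1 r row(s) had no l match → kept, l columns NULL.

3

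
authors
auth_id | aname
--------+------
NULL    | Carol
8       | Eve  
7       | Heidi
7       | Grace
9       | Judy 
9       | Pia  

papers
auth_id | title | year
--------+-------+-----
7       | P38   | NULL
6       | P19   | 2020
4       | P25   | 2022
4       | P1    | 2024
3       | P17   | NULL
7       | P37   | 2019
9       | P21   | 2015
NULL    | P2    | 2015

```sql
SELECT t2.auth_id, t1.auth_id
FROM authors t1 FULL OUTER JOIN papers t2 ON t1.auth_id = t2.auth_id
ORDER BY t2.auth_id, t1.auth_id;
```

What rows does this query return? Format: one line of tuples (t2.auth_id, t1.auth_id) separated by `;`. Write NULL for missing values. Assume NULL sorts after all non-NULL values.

FULL OUTER JOIN keeps every row from both sides; unmatched rows get NULL for the other side's columns.
Matching on t1.auth_id = t2.auth_id. A NULL in a compared column never satisfies the condition.
- t1 (auth_id=NULL) has no partner → padded with NULL.
- t1 (auth_id=8) has no partner → padded with NULL.
- t1 (auth_id=7) pairs with 2 row(s) of t2.
- t1 (auth_id=7) pairs with 2 row(s) of t2.
- t1 (auth_id=9) pairs with 1 row(s) of t2.
- t1 (auth_id=9) pairs with 1 row(s) of t2.
- 5 t2 row(s) had no t1 match → kept, t1 columns NULL.

(3, NULL); (4, NULL); (4, NULL); (6, NULL); (7, 7); (7, 7); (7, 7); (7, 7); (9, 9); (9, 9); (NULL, 8); (NULL, NULL); (NULL, NULL)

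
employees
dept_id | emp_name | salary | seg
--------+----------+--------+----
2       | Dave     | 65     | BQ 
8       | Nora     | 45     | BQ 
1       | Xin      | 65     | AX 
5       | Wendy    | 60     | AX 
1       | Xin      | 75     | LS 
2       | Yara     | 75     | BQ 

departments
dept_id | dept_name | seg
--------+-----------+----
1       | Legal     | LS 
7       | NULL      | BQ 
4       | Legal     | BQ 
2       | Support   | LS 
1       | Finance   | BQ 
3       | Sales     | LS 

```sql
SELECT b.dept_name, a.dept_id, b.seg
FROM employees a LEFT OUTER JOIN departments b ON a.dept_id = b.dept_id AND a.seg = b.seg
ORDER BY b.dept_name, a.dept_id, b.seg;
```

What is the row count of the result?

6

LEFT JOIN keeps every row from `employees`; unmatched rows get NULL for `departments`'s columns.
Matching on a.dept_id = b.dept_id AND a.seg = b.seg.
- a[0] dept_id=2, seg=BQ → no match; kept with NULLs on the b side.
- a[1] dept_id=8, seg=BQ → no match; kept with NULLs on the b side.
- a[2] dept_id=1, seg=AX → no match; kept with NULLs on the b side.
- a[3] dept_id=5, seg=AX → no match; kept with NULLs on the b side.
- a[4] dept_id=1, seg=LS → 1 match(es) in b → 1 row(s).
- a[5] dept_id=2, seg=BQ → no match; kept with NULLs on the b side.
Total: 1 matched + 5 padded = 6 rows.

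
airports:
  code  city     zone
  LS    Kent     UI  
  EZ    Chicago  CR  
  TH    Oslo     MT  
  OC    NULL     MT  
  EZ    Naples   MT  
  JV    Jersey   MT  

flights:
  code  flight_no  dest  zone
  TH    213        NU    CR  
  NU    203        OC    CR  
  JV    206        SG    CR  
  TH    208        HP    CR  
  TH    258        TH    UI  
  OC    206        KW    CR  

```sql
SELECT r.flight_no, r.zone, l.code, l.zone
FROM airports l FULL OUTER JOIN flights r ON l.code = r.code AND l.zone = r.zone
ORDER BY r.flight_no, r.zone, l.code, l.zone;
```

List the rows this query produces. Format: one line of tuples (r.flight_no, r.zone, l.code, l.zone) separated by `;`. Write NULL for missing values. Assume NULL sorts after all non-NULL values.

FULL OUTER JOIN keeps every row from both sides; unmatched rows get NULL for the other side's columns.
Matching on l.code = r.code AND l.zone = r.zone.
Matched pairs: 0; unmatched l rows kept: 6; unmatched r rows kept: 6.

(203, CR, NULL, NULL); (206, CR, NULL, NULL); (206, CR, NULL, NULL); (208, CR, NULL, NULL); (213, CR, NULL, NULL); (258, UI, NULL, NULL); (NULL, NULL, EZ, CR); (NULL, NULL, EZ, MT); (NULL, NULL, JV, MT); (NULL, NULL, LS, UI); (NULL, NULL, OC, MT); (NULL, NULL, TH, MT)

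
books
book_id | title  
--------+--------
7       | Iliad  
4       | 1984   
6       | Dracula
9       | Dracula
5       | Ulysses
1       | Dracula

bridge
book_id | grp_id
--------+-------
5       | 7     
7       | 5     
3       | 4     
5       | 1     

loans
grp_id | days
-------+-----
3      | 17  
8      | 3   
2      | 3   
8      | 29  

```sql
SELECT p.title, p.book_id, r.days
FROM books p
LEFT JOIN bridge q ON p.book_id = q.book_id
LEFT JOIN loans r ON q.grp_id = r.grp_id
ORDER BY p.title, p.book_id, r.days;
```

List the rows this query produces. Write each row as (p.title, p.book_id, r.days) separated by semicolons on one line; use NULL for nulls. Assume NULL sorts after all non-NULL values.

(1984, 4, NULL); (Dracula, 1, NULL); (Dracula, 6, NULL); (Dracula, 9, NULL); (Iliad, 7, NULL); (Ulysses, 5, NULL); (Ulysses, 5, NULL)

Joins associate left-to-right: books LEFT JOIN bridge on book_id gives 7 intermediate row(s).
Then LEFT JOIN `loans r` on grp_id: each of those 7 rows is kept; rows whose q.grp_id has no match in r get NULL for r's columns.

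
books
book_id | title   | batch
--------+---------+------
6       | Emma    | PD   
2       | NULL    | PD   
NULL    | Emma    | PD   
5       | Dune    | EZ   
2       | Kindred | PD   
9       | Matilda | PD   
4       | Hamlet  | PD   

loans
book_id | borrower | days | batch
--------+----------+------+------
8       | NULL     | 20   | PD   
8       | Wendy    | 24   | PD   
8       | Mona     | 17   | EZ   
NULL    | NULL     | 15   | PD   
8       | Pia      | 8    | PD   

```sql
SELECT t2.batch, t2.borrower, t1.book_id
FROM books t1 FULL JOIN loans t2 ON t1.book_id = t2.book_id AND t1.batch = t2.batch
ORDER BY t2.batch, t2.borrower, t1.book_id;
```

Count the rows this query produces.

12

FULL OUTER JOIN keeps every row from both sides; unmatched rows get NULL for the other side's columns.
Matching on t1.book_id = t2.book_id AND t1.batch = t2.batch. A NULL in a compared column never satisfies the condition.
Matched pairs: 0; unmatched t1 rows kept: 7; unmatched t2 rows kept: 5.
Total: 0 matched + 12 padded = 12 rows.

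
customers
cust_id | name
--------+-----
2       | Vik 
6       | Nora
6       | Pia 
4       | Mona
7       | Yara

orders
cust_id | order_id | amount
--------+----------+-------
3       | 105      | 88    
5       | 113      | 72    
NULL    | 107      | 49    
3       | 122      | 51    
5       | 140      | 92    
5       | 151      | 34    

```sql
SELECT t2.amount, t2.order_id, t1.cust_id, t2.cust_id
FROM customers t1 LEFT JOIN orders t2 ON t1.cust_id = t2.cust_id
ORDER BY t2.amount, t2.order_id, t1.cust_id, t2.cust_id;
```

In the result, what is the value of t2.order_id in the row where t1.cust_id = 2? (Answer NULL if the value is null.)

NULL

LEFT JOIN keeps every row from `customers`; unmatched rows get NULL for `orders`'s columns.
Matching on t1.cust_id = t2.cust_id. A NULL in a compared column never satisfies the condition.
- t1 row (cust_id=2): no match → kept, t2 columns NULL.
- t1 row (cust_id=6): no match → kept, t2 columns NULL.
- t1 row (cust_id=6): no match → kept, t2 columns NULL.
- t1 row (cust_id=4): no match → kept, t2 columns NULL.
- t1 row (cust_id=7): no match → kept, t2 columns NULL.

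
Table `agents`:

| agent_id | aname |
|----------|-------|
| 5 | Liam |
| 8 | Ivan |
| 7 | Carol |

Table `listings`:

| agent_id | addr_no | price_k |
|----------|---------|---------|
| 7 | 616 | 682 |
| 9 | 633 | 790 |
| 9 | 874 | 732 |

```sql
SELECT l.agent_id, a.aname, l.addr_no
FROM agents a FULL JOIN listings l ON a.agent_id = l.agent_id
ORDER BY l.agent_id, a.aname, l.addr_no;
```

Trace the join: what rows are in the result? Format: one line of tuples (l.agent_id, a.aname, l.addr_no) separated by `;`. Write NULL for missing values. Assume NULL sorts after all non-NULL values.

FULL OUTER JOIN keeps every row from both sides; unmatched rows get NULL for the other side's columns.
Matching on a.agent_id = l.agent_id.
- a[0] agent_id=5 → no match; kept with NULLs on the l side.
- a[1] agent_id=8 → no match; kept with NULLs on the l side.
- a[2] agent_id=7 → 1 match(es) in l → 1 row(s).
- 2 row(s) from l found no a partner → padded with NULL.
After projecting and ordering:
l.agent_id | a.aname | l.addr_no
7 | Carol | 616
9 | NULL | 633
9 | NULL | 874
NULL | Ivan | NULL
NULL | Liam | NULL

(7, Carol, 616); (9, NULL, 633); (9, NULL, 874); (NULL, Ivan, NULL); (NULL, Liam, NULL)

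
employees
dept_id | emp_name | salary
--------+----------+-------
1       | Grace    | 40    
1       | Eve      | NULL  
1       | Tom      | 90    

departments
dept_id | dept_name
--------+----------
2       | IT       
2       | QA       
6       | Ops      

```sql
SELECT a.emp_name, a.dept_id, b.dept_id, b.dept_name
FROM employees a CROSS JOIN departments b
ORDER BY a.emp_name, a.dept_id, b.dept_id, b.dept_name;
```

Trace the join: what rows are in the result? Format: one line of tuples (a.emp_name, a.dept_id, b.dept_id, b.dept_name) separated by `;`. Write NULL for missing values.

CROSS JOIN pairs every row of `employees` with every row of `departments`: 3 × 3 = 9 rows.

(Eve, 1, 2, IT); (Eve, 1, 2, QA); (Eve, 1, 6, Ops); (Grace, 1, 2, IT); (Grace, 1, 2, QA); (Grace, 1, 6, Ops); (Tom, 1, 2, IT); (Tom, 1, 2, QA); (Tom, 1, 6, Ops)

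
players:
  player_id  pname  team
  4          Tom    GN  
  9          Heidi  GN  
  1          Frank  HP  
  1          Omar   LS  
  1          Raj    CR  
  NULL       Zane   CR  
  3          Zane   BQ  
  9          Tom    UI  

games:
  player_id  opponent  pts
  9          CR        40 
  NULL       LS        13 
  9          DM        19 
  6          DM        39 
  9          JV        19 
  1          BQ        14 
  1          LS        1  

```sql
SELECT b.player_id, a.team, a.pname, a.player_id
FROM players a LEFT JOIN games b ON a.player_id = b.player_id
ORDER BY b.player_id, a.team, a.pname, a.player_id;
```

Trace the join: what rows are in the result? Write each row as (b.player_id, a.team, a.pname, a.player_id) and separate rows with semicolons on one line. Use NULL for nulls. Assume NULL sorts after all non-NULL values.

LEFT JOIN keeps every row from `players`; unmatched rows get NULL for `games`'s columns.
Matching on a.player_id = b.player_id. A NULL in a compared column never satisfies the condition.
- a row (player_id=4): no match → kept, b columns NULL.
- a row (player_id=9): matches 3 b row(s) → 3 output row(s).
- a row (player_id=1): matches 2 b row(s) → 2 output row(s).
- a row (player_id=1): matches 2 b row(s) → 2 output row(s).
- a row (player_id=1): matches 2 b row(s) → 2 output row(s).
- a row (player_id=NULL): no match → kept, b columns NULL.
- a row (player_id=3): no match → kept, b columns NULL.
- a row (player_id=9): matches 3 b row(s) → 3 output row(s).

(1, CR, Raj, 1); (1, CR, Raj, 1); (1, HP, Frank, 1); (1, HP, Frank, 1); (1, LS, Omar, 1); (1, LS, Omar, 1); (9, GN, Heidi, 9); (9, GN, Heidi, 9); (9, GN, Heidi, 9); (9, UI, Tom, 9); (9, UI, Tom, 9); (9, UI, Tom, 9); (NULL, BQ, Zane, 3); (NULL, CR, Zane, NULL); (NULL, GN, Tom, 4)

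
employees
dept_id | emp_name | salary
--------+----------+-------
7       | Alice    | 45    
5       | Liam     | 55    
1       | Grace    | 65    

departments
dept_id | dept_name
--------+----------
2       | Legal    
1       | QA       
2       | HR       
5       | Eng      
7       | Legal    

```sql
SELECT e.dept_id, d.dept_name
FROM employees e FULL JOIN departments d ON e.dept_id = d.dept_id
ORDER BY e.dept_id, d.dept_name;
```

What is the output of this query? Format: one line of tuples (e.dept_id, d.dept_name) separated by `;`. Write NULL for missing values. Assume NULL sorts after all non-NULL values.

FULL OUTER JOIN keeps every row from both sides; unmatched rows get NULL for the other side's columns.
Matching on e.dept_id = d.dept_id.
- dept_id=7: 1 matching d row(s), so 1 row(s) emitted.
- dept_id=5: 1 matching d row(s), so 1 row(s) emitted.
- dept_id=1: 1 matching d row(s), so 1 row(s) emitted.
- 2 d row(s) had no e match → kept, e columns NULL.
After projecting and ordering:
e.dept_id | d.dept_name
1 | QA
5 | Eng
7 | Legal
NULL | HR
NULL | Legal

(1, QA); (5, Eng); (7, Legal); (NULL, HR); (NULL, Legal)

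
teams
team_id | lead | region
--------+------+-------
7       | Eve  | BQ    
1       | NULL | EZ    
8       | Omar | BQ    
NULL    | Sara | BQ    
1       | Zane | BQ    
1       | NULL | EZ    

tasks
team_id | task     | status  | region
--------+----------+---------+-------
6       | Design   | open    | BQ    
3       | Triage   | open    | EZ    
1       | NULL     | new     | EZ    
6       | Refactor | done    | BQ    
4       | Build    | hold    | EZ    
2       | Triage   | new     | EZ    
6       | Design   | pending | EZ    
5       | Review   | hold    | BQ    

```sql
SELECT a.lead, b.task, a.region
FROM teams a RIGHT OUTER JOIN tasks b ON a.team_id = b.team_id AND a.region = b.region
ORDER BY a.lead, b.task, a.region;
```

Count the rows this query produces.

RIGHT JOIN keeps every row from `tasks`; unmatched rows get NULL for `teams`'s columns.
Matching on a.team_id = b.team_id AND a.region = b.region. A NULL in a compared column never satisfies the condition.
- team_id=7, region=BQ: no matching b row.
- team_id=1, region=EZ: 1 matching b row(s), so 1 row(s) emitted.
- team_id=8, region=BQ: no matching b row.
- team_id=NULL, region=BQ: no matching b row.
- team_id=1, region=BQ: no matching b row.
- team_id=1, region=EZ: 1 matching b row(s), so 1 row(s) emitted.
- plus 7 unmatched b row(s), each kept with NULL a columns.
Total: 2 matched + 7 padded = 9 rows.

9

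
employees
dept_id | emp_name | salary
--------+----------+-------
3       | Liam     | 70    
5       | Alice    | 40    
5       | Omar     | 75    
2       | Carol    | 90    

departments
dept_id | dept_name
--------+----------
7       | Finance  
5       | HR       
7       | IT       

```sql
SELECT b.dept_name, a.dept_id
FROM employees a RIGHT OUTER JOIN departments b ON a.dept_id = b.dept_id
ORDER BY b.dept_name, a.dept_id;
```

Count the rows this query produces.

4

RIGHT JOIN keeps every row from `departments`; unmatched rows get NULL for `employees`'s columns.
Matching on a.dept_id = b.dept_id.
- a (dept_id=3) has no partner in b.
- a (dept_id=5) pairs with 1 row(s) of b.
- a (dept_id=5) pairs with 1 row(s) of b.
- a (dept_id=2) has no partner in b.
- 2 row(s) from b found no a partner → padded with NULL.
Total: 2 matched + 2 padded = 4 rows.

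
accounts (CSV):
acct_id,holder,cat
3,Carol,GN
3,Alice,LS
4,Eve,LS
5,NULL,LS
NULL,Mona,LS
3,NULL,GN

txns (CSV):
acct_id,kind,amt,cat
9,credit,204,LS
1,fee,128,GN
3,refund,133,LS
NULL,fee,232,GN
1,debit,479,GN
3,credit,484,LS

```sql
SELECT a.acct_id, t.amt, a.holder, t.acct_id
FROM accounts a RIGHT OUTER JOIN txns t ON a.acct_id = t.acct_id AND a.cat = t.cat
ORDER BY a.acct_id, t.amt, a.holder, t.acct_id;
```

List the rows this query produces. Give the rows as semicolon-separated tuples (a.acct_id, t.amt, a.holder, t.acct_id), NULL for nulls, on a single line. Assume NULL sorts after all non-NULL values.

RIGHT JOIN keeps every row from `txns`; unmatched rows get NULL for `accounts`'s columns.
Matching on a.acct_id = t.acct_id AND a.cat = t.cat. A NULL in a compared column never satisfies the condition.
- a (acct_id=3, cat=GN) has no partner in t.
- a (acct_id=3, cat=LS) pairs with 2 row(s) of t.
- a (acct_id=4, cat=LS) has no partner in t.
- a (acct_id=5, cat=LS) has no partner in t.
- a (acct_id=NULL, cat=LS) has no partner in t.
- a (acct_id=3, cat=GN) has no partner in t.
- 4 t row(s) had no a match → kept, a columns NULL.
After projecting and ordering:
a.acct_id | t.amt | a.holder | t.acct_id
3 | 133 | Alice | 3
3 | 484 | Alice | 3
NULL | 128 | NULL | 1
NULL | 204 | NULL | 9
NULL | 232 | NULL | NULL
NULL | 479 | NULL | 1

(3, 133, Alice, 3); (3, 484, Alice, 3); (NULL, 128, NULL, 1); (NULL, 204, NULL, 9); (NULL, 232, NULL, NULL); (NULL, 479, NULL, 1)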